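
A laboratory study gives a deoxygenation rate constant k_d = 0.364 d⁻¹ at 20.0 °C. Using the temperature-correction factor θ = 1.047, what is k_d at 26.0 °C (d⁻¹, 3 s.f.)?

k_d ≈ 0.479 d⁻¹

k_d(T₂) = k_d(T₁) · θ^(T₂−T₁) = 0.364 × 1.047^(26.0−20.0)
= 0.364 × 1.047^6.00 = 0.364 × 1.317 = 0.4795 d⁻¹.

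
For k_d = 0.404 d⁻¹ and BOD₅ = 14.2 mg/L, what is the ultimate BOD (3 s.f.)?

BOD₅ = L₀(1 − e^(−5k_d)) ⇒ L₀ = BOD₅ / (1 − e^(−5×0.404))
= 14.2 / (1 − 0.1327) = 14.2 / 0.8673 = 16.37 mg/L.

L₀ ≈ 16.4 mg/L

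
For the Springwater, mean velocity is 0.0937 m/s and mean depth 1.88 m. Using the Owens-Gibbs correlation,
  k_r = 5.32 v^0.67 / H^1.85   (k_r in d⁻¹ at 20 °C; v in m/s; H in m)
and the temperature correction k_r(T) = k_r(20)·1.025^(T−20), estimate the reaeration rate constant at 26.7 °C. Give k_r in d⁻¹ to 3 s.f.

k_r(20) = 5.32 × 0.0937^0.67 / 1.88^1.85 = 5.32 × 0.2047 / 3.215 = 0.3387 d⁻¹.
k_r(26.7) = 0.3387 × 1.025^(26.7−20) = 0.3387 × 1.180 = 0.3996 d⁻¹.

k_r ≈ 0.400 d⁻¹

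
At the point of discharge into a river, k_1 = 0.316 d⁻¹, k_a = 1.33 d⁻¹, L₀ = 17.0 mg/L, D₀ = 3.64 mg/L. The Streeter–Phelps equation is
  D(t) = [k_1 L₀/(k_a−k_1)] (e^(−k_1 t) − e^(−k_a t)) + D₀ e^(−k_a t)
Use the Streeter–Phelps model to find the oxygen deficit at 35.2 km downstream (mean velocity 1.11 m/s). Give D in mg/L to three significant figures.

D ≈ 3.70 mg/L

Travel time t = x/v = 35.2 km / (1.11 m/s) = 35200 m / 1.11 m/s = 31710 s = 0.3670 d.
k_1 L₀/(k_a−k_1) = 0.316×17.0/(1.33−0.316) = 5.372/1.014 = 5.298 mg/L.
e^(−k_1 t) = e^(−0.316×0.3670) = 0.8905; e^(−k_a t) = e^(−1.33×0.3670) = 0.6138.
D = 5.298 × (0.8905 − 0.6138) + 3.64 × 0.6138 = 1.466 + 2.234 = 3.700 mg/L.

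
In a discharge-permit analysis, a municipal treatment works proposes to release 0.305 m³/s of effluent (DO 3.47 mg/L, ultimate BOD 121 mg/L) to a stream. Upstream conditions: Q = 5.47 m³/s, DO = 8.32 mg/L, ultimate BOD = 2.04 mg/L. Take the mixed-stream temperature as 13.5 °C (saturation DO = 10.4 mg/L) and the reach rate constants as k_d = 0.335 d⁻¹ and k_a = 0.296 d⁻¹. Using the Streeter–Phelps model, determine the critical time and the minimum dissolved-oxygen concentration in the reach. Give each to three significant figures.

Mixed DO = (5.47×8.32 + 0.305×3.47)/(5.47+0.305) = 46.57/5.775 = 8.064 mg/L.
Mixed L₀ = (5.47×2.04 + 0.305×121)/(5.775) = 48.06/5.775 = 8.323 mg/L.
Initial deficit D₀ = C_s − DO₀ = 10.4 − 8.064 = 2.336 mg/L.
t_c = (1/-0.03900) ln[(0.296/0.335)(1 − 2.336×-0.03900/(0.335×8.323))] = -25.64 × ln(0.9125) = 2.349 d.
D_c = (0.335/0.296) × 8.323 × e^(−0.335×2.349) = 1.132 × 8.323 × 0.4552 = 4.288 mg/L.
Minimum DO = 10.4 − 4.288 = 6.112 mg/L.

t_c ≈ 2.35 d; minimum DO ≈ 6.11 mg/L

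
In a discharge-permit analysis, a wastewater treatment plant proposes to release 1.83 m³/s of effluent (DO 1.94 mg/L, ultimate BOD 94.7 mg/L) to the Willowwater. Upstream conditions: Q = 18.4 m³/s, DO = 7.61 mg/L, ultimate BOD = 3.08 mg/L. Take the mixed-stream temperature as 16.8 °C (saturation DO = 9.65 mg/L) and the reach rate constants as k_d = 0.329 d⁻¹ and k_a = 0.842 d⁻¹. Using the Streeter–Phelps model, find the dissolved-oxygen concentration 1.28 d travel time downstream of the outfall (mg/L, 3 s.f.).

DO ≈ 6.48 mg/L

Mixed DO = (18.4×7.61 + 1.83×1.94)/(18.4+1.83) = 143.6/20.23 = 7.097 mg/L.
Mixed L₀ = (18.4×3.08 + 1.83×94.7)/(20.23) = 230.0/20.23 = 11.37 mg/L.
Initial deficit D₀ = C_s − DO₀ = 9.65 − 7.097 = 2.553 mg/L.
D(1.28) = [0.329×11.37/(0.842−0.329)](e^(−0.329×1.28) − e^(−0.842×1.28)) + 2.553 e^(−0.842×1.28)
= 7.291 × (0.6563 − 0.3404) + 2.553 × 0.3404 = 3.172 mg/L.
DO = 9.65 − 3.172 = 6.478 mg/L.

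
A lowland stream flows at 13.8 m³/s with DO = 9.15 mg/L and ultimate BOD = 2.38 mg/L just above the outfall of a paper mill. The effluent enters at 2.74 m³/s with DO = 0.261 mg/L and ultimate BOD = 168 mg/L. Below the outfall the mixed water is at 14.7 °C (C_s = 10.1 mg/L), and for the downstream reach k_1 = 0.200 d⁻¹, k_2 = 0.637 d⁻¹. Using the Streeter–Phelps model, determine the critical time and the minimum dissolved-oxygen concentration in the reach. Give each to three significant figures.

Mixed DO = (13.8×9.15 + 2.74×0.261)/(13.8+2.74) = 127.0/16.54 = 7.677 mg/L.
Mixed L₀ = (13.8×2.38 + 2.74×168)/(16.54) = 493.2/16.54 = 29.82 mg/L.
Initial deficit D₀ = C_s − DO₀ = 10.1 − 7.677 = 2.423 mg/L.
t_c = (1/0.4370) ln[(0.637/0.200)(1 − 2.423×0.4370/(0.200×29.82))] = 2.288 × ln(2.620) = 2.204 d.
D_c = (0.200/0.637) × 29.82 × e^(−0.200×2.204) = 0.3140 × 29.82 × 0.6436 = 6.025 mg/L.
Minimum DO = 10.1 − 6.025 = 4.075 mg/L.

t_c ≈ 2.20 d; minimum DO ≈ 4.08 mg/L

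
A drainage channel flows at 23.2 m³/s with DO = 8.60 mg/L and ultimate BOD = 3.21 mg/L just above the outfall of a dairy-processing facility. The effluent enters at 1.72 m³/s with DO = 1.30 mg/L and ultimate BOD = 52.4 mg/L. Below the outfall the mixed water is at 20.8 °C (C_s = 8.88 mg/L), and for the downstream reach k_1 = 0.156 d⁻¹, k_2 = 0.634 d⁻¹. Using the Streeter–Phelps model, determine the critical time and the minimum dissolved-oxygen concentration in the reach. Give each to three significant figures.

t_c ≈ 1.99 d; minimum DO ≈ 7.69 mg/L

Mixed DO = (23.2×8.60 + 1.72×1.30)/(23.2+1.72) = 201.8/24.92 = 8.096 mg/L.
Mixed L₀ = (23.2×3.21 + 1.72×52.4)/(24.92) = 164.6/24.92 = 6.605 mg/L.
Initial deficit D₀ = C_s − DO₀ = 8.88 − 8.096 = 0.7839 mg/L.
t_c = (1/0.4780) ln[(0.634/0.156)(1 − 0.7839×0.4780/(0.156×6.605))] = 2.092 × ln(2.586) = 1.988 d.
D_c = (0.156/0.634) × 6.605 × e^(−0.156×1.988) = 0.2461 × 6.605 × 0.7334 = 1.192 mg/L.
Minimum DO = 8.88 − 1.192 = 7.688 mg/L.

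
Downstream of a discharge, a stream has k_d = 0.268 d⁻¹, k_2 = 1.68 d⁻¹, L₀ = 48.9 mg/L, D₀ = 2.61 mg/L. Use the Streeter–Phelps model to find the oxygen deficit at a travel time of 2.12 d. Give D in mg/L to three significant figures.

k_d L₀/(k_2−k_d) = 0.268×48.9/(1.68−0.268) = 13.11/1.412 = 9.281 mg/L.
e^(−k_d t) = e^(−0.268×2.120) = 0.5666; e^(−k_2 t) = e^(−1.68×2.120) = 0.02839.
D = 9.281 × (0.5666 − 0.02839) + 2.61 × 0.02839 = 4.995 + 0.07411 = 5.069 mg/L.

D ≈ 5.07 mg/L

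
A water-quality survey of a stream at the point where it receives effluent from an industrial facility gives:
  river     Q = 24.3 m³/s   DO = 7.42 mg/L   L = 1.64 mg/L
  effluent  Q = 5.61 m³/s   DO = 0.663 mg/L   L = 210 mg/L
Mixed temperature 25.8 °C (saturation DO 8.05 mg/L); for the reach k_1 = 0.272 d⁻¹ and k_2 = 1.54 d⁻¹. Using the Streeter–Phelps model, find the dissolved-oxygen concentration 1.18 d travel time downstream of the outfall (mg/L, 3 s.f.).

Mixed DO = (24.3×7.42 + 5.61×0.663)/(24.3+5.61) = 184.0/29.91 = 6.153 mg/L.
Mixed L₀ = (24.3×1.64 + 5.61×210)/(29.91) = 1218/29.91 = 40.72 mg/L.
Initial deficit D₀ = C_s − DO₀ = 8.05 − 6.153 = 1.897 mg/L.
D(1.18) = [0.272×40.72/(1.54−0.272)](e^(−0.272×1.18) − e^(−1.54×1.18)) + 1.897 e^(−1.54×1.18)
= 8.735 × (0.7255 − 0.1625) + 1.897 × 0.1625 = 5.226 mg/L.
DO = 8.05 − 5.226 = 2.824 mg/L.

DO ≈ 2.82 mg/L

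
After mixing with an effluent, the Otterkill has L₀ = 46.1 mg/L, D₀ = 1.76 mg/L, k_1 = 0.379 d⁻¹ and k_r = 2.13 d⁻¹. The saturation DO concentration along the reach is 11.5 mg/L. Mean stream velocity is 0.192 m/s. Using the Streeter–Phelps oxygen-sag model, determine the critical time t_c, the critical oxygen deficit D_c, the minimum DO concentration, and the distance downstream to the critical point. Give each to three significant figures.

t_c ≈ 0.875 d; D_c ≈ 5.89 mg/L; min DO ≈ 5.61 mg/L; x_c ≈ 14.5 km

t_c = [1/(k_r−k_1)] ln[(k_r/k_1)(1 − D₀(k_r−k_1)/(k_1 L₀))]
= [1/(2.13−0.379)] ln[(2.13/0.379)(1 − 1.76×1.751/(0.379×46.1))]
= (1/1.751) ln[5.620 × 0.8236] = 0.5711 × ln(4.629) = 0.5711 × 1.532 = 0.8751 d.
L(t_c) = L₀ e^(−k_1 t_c) = 46.1 × 0.7177 = 33.09 mg/L, and at the critical point k_r D_c = k_1 L, so D_c = (0.379/2.13) × 33.09 = 5.887 mg/L.
Minimum DO = C_s − D_c = 11.5 − 5.887 = 5.613 mg/L.
x_c = v t_c = 0.192 m/s × 0.8751 d × 86400 s/d = 14520 m ≈ 14.5 km.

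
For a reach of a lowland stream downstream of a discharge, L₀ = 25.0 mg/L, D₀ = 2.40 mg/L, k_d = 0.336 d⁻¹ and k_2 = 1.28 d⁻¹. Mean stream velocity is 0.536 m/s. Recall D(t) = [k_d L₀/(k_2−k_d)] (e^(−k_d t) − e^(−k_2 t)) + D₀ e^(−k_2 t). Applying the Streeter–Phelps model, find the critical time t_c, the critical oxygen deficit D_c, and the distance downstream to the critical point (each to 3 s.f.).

At the critical point dD/dt = 0, so k_d L₀ e^(−k_d t) = k_2 D. Substituting D(t) from the Streeter–Phelps equation and solving for t gives
t_c = ln[(k_2/k_d)(1 − D₀(k_2−k_d)/(k_d L₀))] / (k_2−k_d).
Here k_2−k_d = 0.9440 d⁻¹ and 1 − D₀(k_2−k_d)/(k_d L₀) = 1 − 2.40×0.9440/(0.336×25.0) = 0.7303, so
t_c = ln(3.810 × 0.7303) / 0.9440 = 1.023 / 0.9440 = 1.084 d.
D_c = (k_d/k_2) L₀ e^(−k_d t_c) = (0.336/1.28) × 25.0 × e^(−0.336×1.084) = 0.2625 × 25.0 × 0.6948 = 4.559 mg/L.
x_c = v t_c = 0.536 m/s × 1.084 d × 86400 s/d = 50200 m ≈ 50.2 km.

t_c ≈ 1.08 d; D_c ≈ 4.56 mg/L; x_c ≈ 50.2 km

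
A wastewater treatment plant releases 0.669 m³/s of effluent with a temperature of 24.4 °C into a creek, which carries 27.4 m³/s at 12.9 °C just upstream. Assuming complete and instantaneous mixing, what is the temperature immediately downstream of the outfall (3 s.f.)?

Flow-weighted mixing: C = (Q_r C_r + Q_w C_w)/(Q_r + Q_w)
= (27.4×12.9 + 0.669×24.4)/(27.4 + 0.669) = 369.8/28.07 = 13.17 °C.

13.2 °C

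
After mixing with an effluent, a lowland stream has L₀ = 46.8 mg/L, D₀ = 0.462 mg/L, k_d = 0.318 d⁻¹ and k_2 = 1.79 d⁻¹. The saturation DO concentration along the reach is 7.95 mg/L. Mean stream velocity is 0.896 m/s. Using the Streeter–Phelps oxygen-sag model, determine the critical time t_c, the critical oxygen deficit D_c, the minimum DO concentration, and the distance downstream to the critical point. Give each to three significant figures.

t_c ≈ 1.14 d; D_c ≈ 5.78 mg/L; min DO ≈ 2.17 mg/L; x_c ≈ 88.4 km

t_c = [1/(k_2−k_d)] ln[(k_2/k_d)(1 − D₀(k_2−k_d)/(k_d L₀))]
= [1/(1.79−0.318)] ln[(1.79/0.318)(1 − 0.462×1.472/(0.318×46.8))]
= (1/1.472) ln[5.629 × 0.9543] = 0.6793 × ln(5.372) = 0.6793 × 1.681 = 1.142 d.
L(t_c) = L₀ e^(−k_d t_c) = 46.8 × 0.6955 = 32.55 mg/L, and at the critical point k_2 D_c = k_d L, so D_c = (0.318/1.79) × 32.55 = 5.782 mg/L.
Minimum DO = C_s − D_c = 7.95 − 5.782 = 2.168 mg/L.
x_c = v t_c = 0.896 m/s × 1.142 d × 86400 s/d = 88410 m ≈ 88.4 km.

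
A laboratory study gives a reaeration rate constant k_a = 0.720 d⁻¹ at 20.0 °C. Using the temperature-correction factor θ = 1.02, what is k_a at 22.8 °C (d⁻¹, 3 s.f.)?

k_a ≈ 0.761 d⁻¹

k_a(T₂) = k_a(T₁) · θ^(T₂−T₁) = 0.720 × 1.02^(22.8−20.0)
= 0.720 × 1.02^2.80 = 0.720 × 1.057 = 0.7610 d⁻¹.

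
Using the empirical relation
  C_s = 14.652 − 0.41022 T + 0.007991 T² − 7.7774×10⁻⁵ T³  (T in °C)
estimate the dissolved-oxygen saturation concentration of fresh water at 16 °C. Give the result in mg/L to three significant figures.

C_s = 14.652 − 0.41022×16 + 0.007991×16² − 7.7774×10⁻⁵×16³ = 9.816 mg/L.

C_s ≈ 9.82 mg/L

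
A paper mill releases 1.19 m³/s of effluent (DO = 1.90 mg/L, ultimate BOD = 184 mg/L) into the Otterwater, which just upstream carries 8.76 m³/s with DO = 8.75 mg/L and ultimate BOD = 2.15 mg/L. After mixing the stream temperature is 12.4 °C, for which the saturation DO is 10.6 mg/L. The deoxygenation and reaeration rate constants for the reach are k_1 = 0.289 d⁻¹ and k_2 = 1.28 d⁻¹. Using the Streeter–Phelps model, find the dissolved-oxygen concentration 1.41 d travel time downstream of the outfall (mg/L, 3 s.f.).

DO ≈ 6.67 mg/L

Mixed DO = (8.76×8.75 + 1.19×1.90)/(8.76+1.19) = 78.91/9.950 = 7.931 mg/L.
Mixed L₀ = (8.76×2.15 + 1.19×184)/(9.950) = 237.8/9.950 = 23.90 mg/L.
Initial deficit D₀ = C_s − DO₀ = 10.6 − 7.931 = 2.669 mg/L.
D(1.41) = [0.289×23.90/(1.28−0.289)](e^(−0.289×1.41) − e^(−1.28×1.41)) + 2.669 e^(−1.28×1.41)
= 6.970 × (0.6653 − 0.1645) + 2.669 × 0.1645 = 3.930 mg/L.
DO = 10.6 − 3.930 = 6.670 mg/L.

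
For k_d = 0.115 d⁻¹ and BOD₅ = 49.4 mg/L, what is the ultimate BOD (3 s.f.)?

BOD₅ = L₀(1 − e^(−5k_d)) ⇒ L₀ = BOD₅ / (1 − e^(−5×0.115))
= 49.4 / (1 − 0.5627) = 49.4 / 0.4373 = 113.0 mg/L.

L₀ ≈ 113 mg/L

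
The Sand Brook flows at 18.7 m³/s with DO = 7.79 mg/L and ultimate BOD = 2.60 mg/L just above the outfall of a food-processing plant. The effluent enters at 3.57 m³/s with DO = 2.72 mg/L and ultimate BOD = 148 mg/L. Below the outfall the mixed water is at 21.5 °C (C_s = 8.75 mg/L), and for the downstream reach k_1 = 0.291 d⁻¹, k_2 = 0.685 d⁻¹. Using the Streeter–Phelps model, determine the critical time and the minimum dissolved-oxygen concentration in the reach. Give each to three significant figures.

t_c ≈ 1.93 d; minimum DO ≈ 2.47 mg/L

Mixed DO = (18.7×7.79 + 3.57×2.72)/(18.7+3.57) = 155.4/22.27 = 6.977 mg/L.
Mixed L₀ = (18.7×2.60 + 3.57×148)/(22.27) = 577.0/22.27 = 25.91 mg/L.
Initial deficit D₀ = C_s − DO₀ = 8.75 − 6.977 = 1.773 mg/L.
t_c = (1/0.3940) ln[(0.685/0.291)(1 − 1.773×0.3940/(0.291×25.91))] = 2.538 × ln(2.136) = 1.926 d.
D_c = (0.291/0.685) × 25.91 × e^(−0.291×1.926) = 0.4248 × 25.91 × 0.5709 = 6.284 mg/L.
Minimum DO = 8.75 − 6.284 = 2.466 mg/L.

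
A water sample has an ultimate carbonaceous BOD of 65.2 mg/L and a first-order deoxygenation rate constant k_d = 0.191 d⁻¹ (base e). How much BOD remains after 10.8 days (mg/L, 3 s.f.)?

L ≈ 8.29 mg/L

L_t = L₀ e^(−k_d t) = 65.2 × e^(−0.191×10.8) = 65.2 × 0.1271 = 8.287 mg/L.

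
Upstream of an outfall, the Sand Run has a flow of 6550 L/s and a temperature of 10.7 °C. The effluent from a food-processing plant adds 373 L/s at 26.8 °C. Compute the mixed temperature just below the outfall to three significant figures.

11.6 °C

Flow-weighted mixing: C = (Q_r C_r + Q_w C_w)/(Q_r + Q_w)
= (6550×10.7 + 373×26.8)/(6550 + 373) = 80080/6923 = 11.57 °C.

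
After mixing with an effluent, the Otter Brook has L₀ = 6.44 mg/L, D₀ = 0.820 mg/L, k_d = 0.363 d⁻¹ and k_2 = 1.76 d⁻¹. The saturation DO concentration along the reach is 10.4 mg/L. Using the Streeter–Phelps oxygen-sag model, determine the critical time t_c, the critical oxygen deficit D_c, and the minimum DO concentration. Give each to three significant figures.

At the critical point dD/dt = 0, so k_d L₀ e^(−k_d t) = k_2 D. Substituting D(t) from the Streeter–Phelps equation and solving for t gives
t_c = ln[(k_2/k_d)(1 − D₀(k_2−k_d)/(k_d L₀))] / (k_2−k_d).
Here k_2−k_d = 1.397 d⁻¹ and 1 − D₀(k_2−k_d)/(k_d L₀) = 1 − 0.820×1.397/(0.363×6.44) = 0.5100, so
t_c = ln(4.848 × 0.5100) / 1.397 = 0.9053 / 1.397 = 0.6480 d.
L(t_c) = L₀ e^(−k_d t_c) = 6.44 × 0.7904 = 5.090 mg/L, and at the critical point k_2 D_c = k_d L, so D_c = (0.363/1.76) × 5.090 = 1.050 mg/L.
Minimum DO = C_s − D_c = 10.4 − 1.050 = 9.350 mg/L.

t_c ≈ 0.648 d; D_c ≈ 1.05 mg/L; min DO ≈ 9.35 mg/L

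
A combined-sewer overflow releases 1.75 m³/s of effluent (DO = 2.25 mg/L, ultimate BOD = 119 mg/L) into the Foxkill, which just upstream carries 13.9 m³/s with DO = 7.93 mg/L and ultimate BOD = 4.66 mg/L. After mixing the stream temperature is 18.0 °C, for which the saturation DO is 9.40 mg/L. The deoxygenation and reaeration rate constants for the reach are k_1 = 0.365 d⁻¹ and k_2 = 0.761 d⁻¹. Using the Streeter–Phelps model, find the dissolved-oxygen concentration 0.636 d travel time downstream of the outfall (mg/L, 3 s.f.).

DO ≈ 5.26 mg/L

Mixed DO = (13.9×7.93 + 1.75×2.25)/(13.9+1.75) = 114.2/15.65 = 7.295 mg/L.
Mixed L₀ = (13.9×4.66 + 1.75×119)/(15.65) = 273.0/15.65 = 17.45 mg/L.
Initial deficit D₀ = C_s − DO₀ = 9.40 − 7.295 = 2.105 mg/L.
D(0.636) = [0.365×17.45/(0.761−0.365)](e^(−0.365×0.636) − e^(−0.761×0.636)) + 2.105 e^(−0.761×0.636)
= 16.08 × (0.7928 − 0.6163) + 2.105 × 0.6163 = 4.136 mg/L.
DO = 9.40 − 4.136 = 5.264 mg/L.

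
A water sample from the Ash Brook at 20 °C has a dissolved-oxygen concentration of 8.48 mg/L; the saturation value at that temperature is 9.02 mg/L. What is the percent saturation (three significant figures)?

94.0 % saturation

% saturation = C/C_s × 100 = 8.48/9.02 × 100 = 94.0 %.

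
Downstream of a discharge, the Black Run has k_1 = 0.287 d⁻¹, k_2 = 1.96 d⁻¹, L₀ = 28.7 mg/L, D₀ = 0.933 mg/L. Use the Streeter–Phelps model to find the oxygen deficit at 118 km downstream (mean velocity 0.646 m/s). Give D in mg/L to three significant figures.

D ≈ 2.62 mg/L

Travel time t = x/v = 118 km / (0.646 m/s) = 118000 m / 0.646 m/s = 182700 s = 2.114 d.
k_1 L₀/(k_2−k_1) = 0.287×28.7/(1.96−0.287) = 8.237/1.673 = 4.923 mg/L.
e^(−k_1 t) = e^(−0.287×2.114) = 0.5451; e^(−k_2 t) = e^(−1.96×2.114) = 0.01586.
D = 4.923 × (0.5451 − 0.01586) + 0.933 × 0.01586 = 2.606 + 0.01480 = 2.621 mg/L.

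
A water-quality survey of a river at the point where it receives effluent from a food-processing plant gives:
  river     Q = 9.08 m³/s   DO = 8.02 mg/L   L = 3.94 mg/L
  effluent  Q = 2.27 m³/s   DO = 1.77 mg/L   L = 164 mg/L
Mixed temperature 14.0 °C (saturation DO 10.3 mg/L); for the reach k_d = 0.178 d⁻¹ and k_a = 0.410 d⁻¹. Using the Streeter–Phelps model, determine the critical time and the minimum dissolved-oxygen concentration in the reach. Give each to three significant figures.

Mixed DO = (9.08×8.02 + 2.27×1.77)/(9.08+2.27) = 76.84/11.35 = 6.770 mg/L.
Mixed L₀ = (9.08×3.94 + 2.27×164)/(11.35) = 408.1/11.35 = 35.95 mg/L.
Initial deficit D₀ = C_s − DO₀ = 10.3 − 6.770 = 3.530 mg/L.
t_c = (1/0.2320) ln[(0.410/0.178)(1 − 3.530×0.2320/(0.178×35.95))] = 4.310 × ln(2.009) = 3.006 d.
D_c = (0.178/0.410) × 35.95 × e^(−0.178×3.006) = 0.4341 × 35.95 × 0.5856 = 9.140 mg/L.
Minimum DO = 10.3 − 9.140 = 1.160 mg/L.

t_c ≈ 3.01 d; minimum DO ≈ 1.16 mg/L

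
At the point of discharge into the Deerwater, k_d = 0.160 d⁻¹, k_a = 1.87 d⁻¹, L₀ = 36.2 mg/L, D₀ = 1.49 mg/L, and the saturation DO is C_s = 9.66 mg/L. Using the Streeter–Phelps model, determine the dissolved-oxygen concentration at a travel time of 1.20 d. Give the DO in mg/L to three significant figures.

DO ≈ 7.07 mg/L

k_d L₀/(k_a−k_d) = 0.160×36.2/(1.87−0.160) = 5.792/1.710 = 3.387 mg/L.
e^(−k_d t) = e^(−0.160×1.200) = 0.8253; e^(−k_a t) = e^(−1.87×1.200) = 0.1060.
D = 3.387 × (0.8253 − 0.1060) + 1.49 × 0.1060 = 2.436 + 0.1580 = 2.594 mg/L.
DO = C_s − D = 9.66 − 2.594 = 7.066 mg/L.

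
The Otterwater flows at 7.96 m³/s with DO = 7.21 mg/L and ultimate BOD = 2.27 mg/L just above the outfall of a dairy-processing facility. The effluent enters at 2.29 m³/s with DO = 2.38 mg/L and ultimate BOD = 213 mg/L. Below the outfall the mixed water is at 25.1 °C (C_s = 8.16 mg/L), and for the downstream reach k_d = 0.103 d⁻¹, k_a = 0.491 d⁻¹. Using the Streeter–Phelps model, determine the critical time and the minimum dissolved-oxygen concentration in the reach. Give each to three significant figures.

Mixed DO = (7.96×7.21 + 2.29×2.38)/(7.96+2.29) = 62.84/10.25 = 6.131 mg/L.
Mixed L₀ = (7.96×2.27 + 2.29×213)/(10.25) = 505.8/10.25 = 49.35 mg/L.
Initial deficit D₀ = C_s − DO₀ = 8.16 − 6.131 = 2.029 mg/L.
t_c = (1/0.3880) ln[(0.491/0.103)(1 − 2.029×0.3880/(0.103×49.35))] = 2.577 × ln(4.029) = 3.591 d.
D_c = (0.103/0.491) × 49.35 × e^(−0.103×3.591) = 0.2098 × 49.35 × 0.6908 = 7.151 mg/L.
Minimum DO = 8.16 − 7.151 = 1.009 mg/L.

t_c ≈ 3.59 d; minimum DO ≈ 1.01 mg/L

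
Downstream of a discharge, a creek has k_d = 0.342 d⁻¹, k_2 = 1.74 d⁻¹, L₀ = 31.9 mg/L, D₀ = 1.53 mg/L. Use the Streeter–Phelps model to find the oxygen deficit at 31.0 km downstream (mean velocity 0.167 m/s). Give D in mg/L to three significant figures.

Travel time t = x/v = 31.0 km / (0.167 m/s) = 31000 m / 0.167 m/s = 185600 s = 2.148 d.
k_d L₀/(k_2−k_d) = 0.342×31.9/(1.74−0.342) = 10.91/1.398 = 7.804 mg/L.
e^(−k_d t) = e^(−0.342×2.148) = 0.4796; e^(−k_2 t) = e^(−1.74×2.148) = 0.02379.
D = 7.804 × (0.4796 − 0.02379) + 1.53 × 0.02379 = 3.557 + 0.03640 = 3.594 mg/L.

D ≈ 3.59 mg/L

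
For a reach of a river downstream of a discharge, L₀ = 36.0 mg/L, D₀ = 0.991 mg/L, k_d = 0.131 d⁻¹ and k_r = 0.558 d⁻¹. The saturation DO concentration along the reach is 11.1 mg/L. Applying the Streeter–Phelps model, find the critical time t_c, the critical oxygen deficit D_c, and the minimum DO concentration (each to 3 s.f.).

At the critical point dD/dt = 0, so k_d L₀ e^(−k_d t) = k_r D. Substituting D(t) from the Streeter–Phelps equation and solving for t gives
t_c = ln[(k_r/k_d)(1 − D₀(k_r−k_d)/(k_d L₀))] / (k_r−k_d).
Here k_r−k_d = 0.4270 d⁻¹ and 1 − D₀(k_r−k_d)/(k_d L₀) = 1 − 0.991×0.4270/(0.131×36.0) = 0.9103, so
t_c = ln(4.260 × 0.9103) / 0.4270 = 1.355 / 0.4270 = 3.174 d.
L(t_c) = L₀ e^(−k_d t_c) = 36.0 × 0.6598 = 23.75 mg/L, and at the critical point k_r D_c = k_d L, so D_c = (0.131/0.558) × 23.75 = 5.577 mg/L.
Minimum DO = C_s − D_c = 11.1 − 5.577 = 5.523 mg/L.

t_c ≈ 3.17 d; D_c ≈ 5.58 mg/L; min DO ≈ 5.52 mg/L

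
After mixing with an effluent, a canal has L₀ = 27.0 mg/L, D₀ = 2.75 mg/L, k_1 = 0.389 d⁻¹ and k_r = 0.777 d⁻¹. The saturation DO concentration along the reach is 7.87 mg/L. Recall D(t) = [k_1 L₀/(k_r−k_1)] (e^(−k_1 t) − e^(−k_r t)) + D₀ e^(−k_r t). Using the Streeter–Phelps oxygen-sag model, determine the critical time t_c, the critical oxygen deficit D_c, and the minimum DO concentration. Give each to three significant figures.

t_c ≈ 1.51 d; D_c ≈ 7.52 mg/L; min DO ≈ 0.349 mg/L

At the critical point dD/dt = 0, so k_1 L₀ e^(−k_1 t) = k_r D. Substituting D(t) from the Streeter–Phelps equation and solving for t gives
t_c = ln[(k_r/k_1)(1 − D₀(k_r−k_1)/(k_1 L₀))] / (k_r−k_1).
Here k_r−k_1 = 0.3880 d⁻¹ and 1 − D₀(k_r−k_1)/(k_1 L₀) = 1 − 2.75×0.3880/(0.389×27.0) = 0.8984, so
t_c = ln(1.997 × 0.8984) / 0.3880 = 0.5847 / 0.3880 = 1.507 d.
L(t_c) = L₀ e^(−k_1 t_c) = 27.0 × 0.5564 = 15.02 mg/L, and at the critical point k_r D_c = k_1 L, so D_c = (0.389/0.777) × 15.02 = 7.521 mg/L.
Minimum DO = C_s − D_c = 7.87 − 7.521 = 0.3487 mg/L.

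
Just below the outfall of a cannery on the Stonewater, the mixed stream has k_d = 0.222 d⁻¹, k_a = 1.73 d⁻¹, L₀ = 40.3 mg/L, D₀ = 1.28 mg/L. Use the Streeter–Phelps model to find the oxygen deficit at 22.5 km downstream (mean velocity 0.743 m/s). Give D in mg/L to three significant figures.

D ≈ 2.95 mg/L

Travel time t = x/v = 22.5 km / (0.743 m/s) = 22500 m / 0.743 m/s = 30280 s = 0.3505 d.
k_d L₀/(k_a−k_d) = 0.222×40.3/(1.73−0.222) = 8.947/1.508 = 5.933 mg/L.
e^(−k_d t) = e^(−0.222×0.3505) = 0.9251; e^(−k_a t) = e^(−1.73×0.3505) = 0.5453.
D = 5.933 × (0.9251 − 0.5453) + 1.28 × 0.5453 = 2.253 + 0.6980 = 2.951 mg/L.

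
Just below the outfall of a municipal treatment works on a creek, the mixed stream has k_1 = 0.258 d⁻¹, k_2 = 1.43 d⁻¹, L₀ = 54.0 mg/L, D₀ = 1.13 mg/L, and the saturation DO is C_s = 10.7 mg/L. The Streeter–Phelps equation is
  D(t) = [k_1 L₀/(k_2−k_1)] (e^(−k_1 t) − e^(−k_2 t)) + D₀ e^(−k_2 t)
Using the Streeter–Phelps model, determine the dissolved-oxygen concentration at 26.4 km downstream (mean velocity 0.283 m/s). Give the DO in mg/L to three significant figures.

DO ≈ 4.00 mg/L

Travel time t = x/v = 26.4 km / (0.283 m/s) = 26400 m / 0.283 m/s = 93290 s = 1.080 d.
k_1 L₀/(k_2−k_1) = 0.258×54.0/(1.43−0.258) = 13.93/1.172 = 11.89 mg/L.
e^(−k_1 t) = e^(−0.258×1.080) = 0.7569; e^(−k_2 t) = e^(−1.43×1.080) = 0.2135.
D = 11.89 × (0.7569 − 0.2135) + 1.13 × 0.2135 = 6.459 + 0.2413 = 6.700 mg/L.
DO = C_s − D = 10.7 − 6.700 = 4.000 mg/L.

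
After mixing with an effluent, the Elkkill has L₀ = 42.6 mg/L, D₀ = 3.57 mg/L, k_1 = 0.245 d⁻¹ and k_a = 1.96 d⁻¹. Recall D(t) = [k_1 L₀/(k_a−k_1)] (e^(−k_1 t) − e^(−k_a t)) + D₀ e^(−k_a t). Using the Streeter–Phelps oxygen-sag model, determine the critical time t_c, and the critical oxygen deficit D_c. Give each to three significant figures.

At the critical point dD/dt = 0, so k_1 L₀ e^(−k_1 t) = k_a D. Substituting D(t) from the Streeter–Phelps equation and solving for t gives
t_c = ln[(k_a/k_1)(1 − D₀(k_a−k_1)/(k_1 L₀))] / (k_a−k_1).
Here k_a−k_1 = 1.715 d⁻¹ and 1 − D₀(k_a−k_1)/(k_1 L₀) = 1 − 3.57×1.715/(0.245×42.6) = 0.4134, so
t_c = ln(8.000 × 0.4134) / 1.715 = 1.196 / 1.715 = 0.6974 d.
L(t_c) = L₀ e^(−k_1 t_c) = 42.6 × 0.8429 = 35.91 mg/L, and at the critical point k_a D_c = k_1 L, so D_c = (0.245/1.96) × 35.91 = 4.489 mg/L.

t_c ≈ 0.697 d; D_c ≈ 4.49 mg/L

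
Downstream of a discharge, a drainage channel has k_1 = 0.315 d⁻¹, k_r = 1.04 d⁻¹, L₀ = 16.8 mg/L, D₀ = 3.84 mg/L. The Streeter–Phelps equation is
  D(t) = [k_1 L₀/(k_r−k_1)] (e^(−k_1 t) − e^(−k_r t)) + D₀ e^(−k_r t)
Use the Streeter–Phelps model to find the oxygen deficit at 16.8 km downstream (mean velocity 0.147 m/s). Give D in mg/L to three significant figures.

Travel time t = x/v = 16.8 km / (0.147 m/s) = 16800 m / 0.147 m/s = 114300 s = 1.323 d.
k_1 L₀/(k_r−k_1) = 0.315×16.8/(1.04−0.315) = 5.292/0.7250 = 7.299 mg/L.
e^(−k_1 t) = e^(−0.315×1.323) = 0.6592; e^(−k_r t) = e^(−1.04×1.323) = 0.2527.
D = 7.299 × (0.6592 − 0.2527) + 3.84 × 0.2527 = 2.968 + 0.9703 = 3.938 mg/L.

D ≈ 3.94 mg/L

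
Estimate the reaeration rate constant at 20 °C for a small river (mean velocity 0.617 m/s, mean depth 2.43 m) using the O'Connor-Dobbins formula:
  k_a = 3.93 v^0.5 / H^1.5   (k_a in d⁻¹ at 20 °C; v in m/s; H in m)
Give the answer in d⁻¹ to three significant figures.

k_a = 3.93 × 0.617^0.5 / 2.43^1.5 = 3.93 × 0.7855 / 3.788 = 0.8149 d⁻¹.

k_a ≈ 0.815 d⁻¹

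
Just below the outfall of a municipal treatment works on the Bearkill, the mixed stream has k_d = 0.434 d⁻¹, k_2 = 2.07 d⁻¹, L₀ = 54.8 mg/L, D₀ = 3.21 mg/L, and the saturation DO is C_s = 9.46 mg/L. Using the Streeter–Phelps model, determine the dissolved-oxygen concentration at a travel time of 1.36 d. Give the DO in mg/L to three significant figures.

k_d L₀/(k_2−k_d) = 0.434×54.8/(2.07−0.434) = 23.78/1.636 = 14.54 mg/L.
e^(−k_d t) = e^(−0.434×1.360) = 0.5542; e^(−k_2 t) = e^(−2.07×1.360) = 0.05989.
D = 14.54 × (0.5542 − 0.05989) + 3.21 × 0.05989 = 7.186 + 0.1923 = 7.378 mg/L.
DO = C_s − D = 9.46 − 7.378 = 2.082 mg/L.

DO ≈ 2.08 mg/L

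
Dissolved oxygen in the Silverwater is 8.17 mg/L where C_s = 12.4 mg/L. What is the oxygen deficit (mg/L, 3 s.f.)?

D ≈ 4.23 mg/L

D = C_s − C = 12.4 − 8.17 = 4.23 mg/L.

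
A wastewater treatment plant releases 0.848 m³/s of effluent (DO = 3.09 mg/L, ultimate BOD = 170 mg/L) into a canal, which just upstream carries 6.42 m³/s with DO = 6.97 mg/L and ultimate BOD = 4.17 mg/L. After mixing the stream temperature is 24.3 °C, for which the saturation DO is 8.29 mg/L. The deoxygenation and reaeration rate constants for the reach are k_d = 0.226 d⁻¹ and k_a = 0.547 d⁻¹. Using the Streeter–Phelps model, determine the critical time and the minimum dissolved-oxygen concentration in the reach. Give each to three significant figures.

t_c ≈ 2.40 d; minimum DO ≈ 2.64 mg/L

Mixed DO = (6.42×6.97 + 0.848×3.09)/(6.42+0.848) = 47.37/7.268 = 6.517 mg/L.
Mixed L₀ = (6.42×4.17 + 0.848×170)/(7.268) = 170.9/7.268 = 23.52 mg/L.
Initial deficit D₀ = C_s − DO₀ = 8.29 − 6.517 = 1.773 mg/L.
t_c = (1/0.3210) ln[(0.547/0.226)(1 − 1.773×0.3210/(0.226×23.52))] = 3.115 × ln(2.161) = 2.401 d.
D_c = (0.226/0.547) × 23.52 × e^(−0.226×2.401) = 0.4132 × 23.52 × 0.5812 = 5.648 mg/L.
Minimum DO = 8.29 − 5.648 = 2.642 mg/L.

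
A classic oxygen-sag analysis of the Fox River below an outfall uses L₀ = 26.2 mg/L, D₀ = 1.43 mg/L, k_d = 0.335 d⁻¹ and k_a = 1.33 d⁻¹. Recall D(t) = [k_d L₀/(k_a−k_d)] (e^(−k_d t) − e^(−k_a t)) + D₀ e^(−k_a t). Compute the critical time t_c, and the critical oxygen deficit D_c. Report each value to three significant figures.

With k_a/k_d = 3.970 and 1 − D₀(k_a−k_d)/(k_d L₀) = 0.8379,
t_c = ln(3.970 × 0.8379) / (1.33 − 0.335) = ln(3.327) / 0.9950 = 1.202/0.9950 = 1.208 d.
D_c = (k_d/k_a) L₀ e^(−k_d t_c) = (0.335/1.33) × 26.2 × e^(−0.335×1.208) = 0.2519 × 26.2 × 0.6672 = 4.403 mg/L.

t_c ≈ 1.21 d; D_c ≈ 4.40 mg/L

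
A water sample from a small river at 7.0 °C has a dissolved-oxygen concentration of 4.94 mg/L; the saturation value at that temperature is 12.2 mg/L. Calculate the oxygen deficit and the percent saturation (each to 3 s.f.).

D = C_s − C = 12.2 − 4.94 = 7.26 mg/L.
% saturation = 4.94/12.2 × 100 = 40.5 %.

D ≈ 7.26 mg/L; 40.5 % saturation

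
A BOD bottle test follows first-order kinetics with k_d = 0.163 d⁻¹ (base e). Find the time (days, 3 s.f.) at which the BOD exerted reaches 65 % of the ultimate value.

t ≈ 6.44 d

y/L₀ = 1 − e^(−k_d t) = 0.65 ⇒ e^(−k_d t) = 0.350
t = −ln(0.350) / 0.163 = 1.050 / 0.163 = 6.441 d.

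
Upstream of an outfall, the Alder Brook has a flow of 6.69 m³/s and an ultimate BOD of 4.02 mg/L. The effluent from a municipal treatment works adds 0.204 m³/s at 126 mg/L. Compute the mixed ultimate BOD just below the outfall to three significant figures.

Flow-weighted mixing: C = (Q_r C_r + Q_w C_w)/(Q_r + Q_w)
= (6.69×4.02 + 0.204×126)/(6.69 + 0.204) = 52.60/6.894 = 7.630 mg/L.

7.63 mg/L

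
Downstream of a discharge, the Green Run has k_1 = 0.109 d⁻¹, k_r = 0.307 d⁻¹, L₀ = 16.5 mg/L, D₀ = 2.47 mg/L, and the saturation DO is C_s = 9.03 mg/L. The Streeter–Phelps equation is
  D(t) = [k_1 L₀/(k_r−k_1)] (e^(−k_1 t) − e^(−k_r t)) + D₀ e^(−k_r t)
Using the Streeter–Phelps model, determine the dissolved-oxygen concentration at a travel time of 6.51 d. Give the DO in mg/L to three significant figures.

DO ≈ 5.46 mg/L

k_1 L₀/(k_r−k_1) = 0.109×16.5/(0.307−0.109) = 1.798/0.1980 = 9.083 mg/L.
e^(−k_1 t) = e^(−0.109×6.510) = 0.4918; e^(−k_r t) = e^(−0.307×6.510) = 0.1355.
D = 9.083 × (0.4918 − 0.1355) + 2.47 × 0.1355 = 3.237 + 0.3348 = 3.571 mg/L.
DO = C_s − D = 9.03 − 3.571 = 5.459 mg/L.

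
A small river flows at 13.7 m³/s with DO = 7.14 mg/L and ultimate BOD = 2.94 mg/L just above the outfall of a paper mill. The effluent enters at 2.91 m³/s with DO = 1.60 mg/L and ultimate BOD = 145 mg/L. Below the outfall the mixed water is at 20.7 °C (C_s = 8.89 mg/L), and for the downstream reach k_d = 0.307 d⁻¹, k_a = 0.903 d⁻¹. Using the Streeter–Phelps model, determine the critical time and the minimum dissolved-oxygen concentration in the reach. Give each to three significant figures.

t_c ≈ 1.46 d; minimum DO ≈ 2.84 mg/L

Mixed DO = (13.7×7.14 + 2.91×1.60)/(13.7+2.91) = 102.5/16.61 = 6.169 mg/L.
Mixed L₀ = (13.7×2.94 + 2.91×145)/(16.61) = 462.2/16.61 = 27.83 mg/L.
Initial deficit D₀ = C_s − DO₀ = 8.89 − 6.169 = 2.721 mg/L.
t_c = (1/0.5960) ln[(0.903/0.307)(1 − 2.721×0.5960/(0.307×27.83))] = 1.678 × ln(2.383) = 1.457 d.
D_c = (0.307/0.903) × 27.83 × e^(−0.307×1.457) = 0.3400 × 27.83 × 0.6393 = 6.049 mg/L.
Minimum DO = 8.89 − 6.049 = 2.841 mg/L.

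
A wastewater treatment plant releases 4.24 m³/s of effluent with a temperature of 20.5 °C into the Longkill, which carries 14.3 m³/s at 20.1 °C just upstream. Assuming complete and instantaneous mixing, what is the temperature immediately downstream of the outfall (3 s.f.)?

20.2 °C

Flow-weighted mixing: C = (Q_r C_r + Q_w C_w)/(Q_r + Q_w)
= (14.3×20.1 + 4.24×20.5)/(14.3 + 4.24) = 374.4/18.54 = 20.19 °C.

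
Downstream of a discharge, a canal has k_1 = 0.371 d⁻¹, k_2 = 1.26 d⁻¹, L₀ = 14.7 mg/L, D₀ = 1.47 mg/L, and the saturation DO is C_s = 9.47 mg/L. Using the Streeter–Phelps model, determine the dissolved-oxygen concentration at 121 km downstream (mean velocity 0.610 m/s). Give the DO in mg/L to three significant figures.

Travel time t = x/v = 121 km / (0.610 m/s) = 121000 m / 0.610 m/s = 198400 s = 2.296 d.
k_1 L₀/(k_2−k_1) = 0.371×14.7/(1.26−0.371) = 5.454/0.8890 = 6.135 mg/L.
e^(−k_1 t) = e^(−0.371×2.296) = 0.4267; e^(−k_2 t) = e^(−1.26×2.296) = 0.05542.
D = 6.135 × (0.4267 − 0.05542) + 1.47 × 0.05542 = 2.277 + 0.08147 = 2.359 mg/L.
DO = C_s − D = 9.47 − 2.359 = 7.111 mg/L.

DO ≈ 7.11 mg/L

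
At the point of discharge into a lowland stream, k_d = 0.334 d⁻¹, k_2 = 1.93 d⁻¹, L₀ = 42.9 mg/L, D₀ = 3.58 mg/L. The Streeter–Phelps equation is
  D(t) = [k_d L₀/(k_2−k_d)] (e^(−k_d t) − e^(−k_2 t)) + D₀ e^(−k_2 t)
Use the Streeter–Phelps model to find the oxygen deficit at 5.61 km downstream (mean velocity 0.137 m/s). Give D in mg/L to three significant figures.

D ≈ 5.50 mg/L

Travel time t = x/v = 5.61 km / (0.137 m/s) = 5610 m / 0.137 m/s = 40950 s = 0.4739 d.
k_d L₀/(k_2−k_d) = 0.334×42.9/(1.93−0.334) = 14.33/1.596 = 8.978 mg/L.
e^(−k_d t) = e^(−0.334×0.4739) = 0.8536; e^(−k_2 t) = e^(−1.93×0.4739) = 0.4006.
D = 8.978 × (0.8536 − 0.4006) + 3.58 × 0.4006 = 4.067 + 1.434 = 5.501 mg/L.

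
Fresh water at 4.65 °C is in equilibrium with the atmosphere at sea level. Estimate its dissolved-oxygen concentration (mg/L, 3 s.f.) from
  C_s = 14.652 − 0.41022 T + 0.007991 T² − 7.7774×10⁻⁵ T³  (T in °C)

C_s ≈ 12.9 mg/L

C_s = 14.652 − 0.41022×4.65 + 0.007991×4.65² − 7.7774×10⁻⁵×4.65³ = 12.91 mg/L.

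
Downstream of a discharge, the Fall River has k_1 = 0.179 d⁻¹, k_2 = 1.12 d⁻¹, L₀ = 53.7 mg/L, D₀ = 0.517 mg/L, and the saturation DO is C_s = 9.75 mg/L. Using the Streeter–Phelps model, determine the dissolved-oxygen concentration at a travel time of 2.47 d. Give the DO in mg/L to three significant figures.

DO ≈ 3.80 mg/L

k_1 L₀/(k_2−k_1) = 0.179×53.7/(1.12−0.179) = 9.612/0.9410 = 10.21 mg/L.
e^(−k_1 t) = e^(−0.179×2.470) = 0.6427; e^(−k_2 t) = e^(−1.12×2.470) = 0.06289.
D = 10.21 × (0.6427 − 0.06289) + 0.517 × 0.06289 = 5.922 + 0.03251 = 5.955 mg/L.
DO = C_s − D = 9.75 − 5.955 = 3.795 mg/L.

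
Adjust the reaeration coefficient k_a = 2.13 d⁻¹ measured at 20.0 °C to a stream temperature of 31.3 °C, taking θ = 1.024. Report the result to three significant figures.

k_a ≈ 2.78 d⁻¹

k_a(T₂) = k_a(T₁) · θ^(T₂−T₁) = 2.13 × 1.024^(31.3−20.0)
= 2.13 × 1.024^11.3 = 2.13 × 1.307 = 2.785 d⁻¹.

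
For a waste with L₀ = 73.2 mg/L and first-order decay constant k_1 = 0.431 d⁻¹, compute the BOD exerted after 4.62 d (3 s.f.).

y ≈ 63.2 mg/L

y_t = L₀(1 − e^(−k_1 t)) = 73.2 × (1 − e^(−0.431×4.62))
= 73.2 × (1 − 0.1365) = 73.2 × 0.8635 = 63.21 mg/L.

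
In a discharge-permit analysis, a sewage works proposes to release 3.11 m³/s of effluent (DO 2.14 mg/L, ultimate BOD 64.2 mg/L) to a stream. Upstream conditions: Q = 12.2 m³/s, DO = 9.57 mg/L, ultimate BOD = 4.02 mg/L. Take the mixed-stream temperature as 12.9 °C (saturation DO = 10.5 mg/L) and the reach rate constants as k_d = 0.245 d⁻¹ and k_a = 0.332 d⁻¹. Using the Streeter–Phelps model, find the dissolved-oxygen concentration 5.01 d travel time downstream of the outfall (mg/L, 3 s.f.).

DO ≈ 5.30 mg/L

Mixed DO = (12.2×9.57 + 3.11×2.14)/(12.2+3.11) = 123.4/15.31 = 8.061 mg/L.
Mixed L₀ = (12.2×4.02 + 3.11×64.2)/(15.31) = 248.7/15.31 = 16.24 mg/L.
Initial deficit D₀ = C_s − DO₀ = 10.5 − 8.061 = 2.439 mg/L.
D(5.01) = [0.245×16.24/(0.332−0.245)](e^(−0.245×5.01) − e^(−0.332×5.01)) + 2.439 e^(−0.332×5.01)
= 45.75 × (0.2930 − 0.1895) + 2.439 × 0.1895 = 5.198 mg/L.
DO = 10.5 − 5.198 = 5.302 mg/L.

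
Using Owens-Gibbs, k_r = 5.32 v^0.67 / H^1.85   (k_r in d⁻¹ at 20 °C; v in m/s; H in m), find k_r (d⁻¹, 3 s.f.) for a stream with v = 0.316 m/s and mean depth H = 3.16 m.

k_r ≈ 0.293 d⁻¹

k_r = 5.32 × 0.316^0.67 / 3.16^1.85 = 5.32 × 0.4622 / 8.403 = 0.2926 d⁻¹.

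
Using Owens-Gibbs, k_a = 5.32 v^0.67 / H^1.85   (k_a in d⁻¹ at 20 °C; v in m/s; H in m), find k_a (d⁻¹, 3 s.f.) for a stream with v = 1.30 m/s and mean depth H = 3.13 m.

k_a = 5.32 × 1.30^0.67 / 3.13^1.85 = 5.32 × 1.192 / 8.256 = 0.7682 d⁻¹.

k_a ≈ 0.768 d⁻¹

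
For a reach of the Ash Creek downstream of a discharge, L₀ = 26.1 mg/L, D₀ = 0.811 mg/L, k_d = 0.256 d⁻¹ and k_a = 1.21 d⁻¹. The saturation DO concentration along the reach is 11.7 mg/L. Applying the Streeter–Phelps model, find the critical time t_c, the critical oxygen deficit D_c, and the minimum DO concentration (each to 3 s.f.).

t_c ≈ 1.50 d; D_c ≈ 3.76 mg/L; min DO ≈ 7.94 mg/L

t_c = [1/(k_a−k_d)] ln[(k_a/k_d)(1 − D₀(k_a−k_d)/(k_d L₀))]
= [1/(1.21−0.256)] ln[(1.21/0.256)(1 − 0.811×0.9540/(0.256×26.1))]
= (1/0.9540) ln[4.727 × 0.8842] = 1.048 × ln(4.179) = 1.048 × 1.430 = 1.499 d.
L(t_c) = L₀ e^(−k_d t_c) = 26.1 × 0.6813 = 17.78 mg/L, and at the critical point k_a D_c = k_d L, so D_c = (0.256/1.21) × 17.78 = 3.762 mg/L.
Minimum DO = C_s − D_c = 11.7 − 3.762 = 7.938 mg/L.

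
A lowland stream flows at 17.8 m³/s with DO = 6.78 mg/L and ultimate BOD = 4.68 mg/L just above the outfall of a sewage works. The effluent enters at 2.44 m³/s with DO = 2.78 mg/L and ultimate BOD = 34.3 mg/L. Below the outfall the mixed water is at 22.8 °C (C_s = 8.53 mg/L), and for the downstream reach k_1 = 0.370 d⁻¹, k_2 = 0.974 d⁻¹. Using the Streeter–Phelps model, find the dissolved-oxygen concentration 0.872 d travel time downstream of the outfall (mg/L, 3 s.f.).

DO ≈ 6.08 mg/L

Mixed DO = (17.8×6.78 + 2.44×2.78)/(17.8+2.44) = 127.5/20.24 = 6.298 mg/L.
Mixed L₀ = (17.8×4.68 + 2.44×34.3)/(20.24) = 167.0/20.24 = 8.251 mg/L.
Initial deficit D₀ = C_s − DO₀ = 8.53 − 6.298 = 2.232 mg/L.
D(0.872) = [0.370×8.251/(0.974−0.370)](e^(−0.370×0.872) − e^(−0.974×0.872)) + 2.232 e^(−0.974×0.872)
= 5.054 × (0.7242 − 0.4277) + 2.232 × 0.4277 = 2.453 mg/L.
DO = 8.53 − 2.453 = 6.077 mg/L.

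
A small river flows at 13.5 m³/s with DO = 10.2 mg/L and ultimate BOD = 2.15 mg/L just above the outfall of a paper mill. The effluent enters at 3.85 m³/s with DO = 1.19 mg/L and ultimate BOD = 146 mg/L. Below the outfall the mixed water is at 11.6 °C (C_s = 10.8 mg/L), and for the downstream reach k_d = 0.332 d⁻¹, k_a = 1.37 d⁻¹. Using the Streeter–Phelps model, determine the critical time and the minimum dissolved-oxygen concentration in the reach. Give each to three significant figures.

Mixed DO = (13.5×10.2 + 3.85×1.19)/(13.5+3.85) = 142.3/17.35 = 8.201 mg/L.
Mixed L₀ = (13.5×2.15 + 3.85×146)/(17.35) = 591.1/17.35 = 34.07 mg/L.
Initial deficit D₀ = C_s − DO₀ = 10.8 − 8.201 = 2.599 mg/L.
t_c = (1/1.038) ln[(1.37/0.332)(1 − 2.599×1.038/(0.332×34.07))] = 0.9634 × ln(3.142) = 1.103 d.
D_c = (0.332/1.37) × 34.07 × e^(−0.332×1.103) = 0.2423 × 34.07 × 0.6934 = 5.725 mg/L.
Minimum DO = 10.8 − 5.725 = 5.075 mg/L.

t_c ≈ 1.10 d; minimum DO ≈ 5.08 mg/L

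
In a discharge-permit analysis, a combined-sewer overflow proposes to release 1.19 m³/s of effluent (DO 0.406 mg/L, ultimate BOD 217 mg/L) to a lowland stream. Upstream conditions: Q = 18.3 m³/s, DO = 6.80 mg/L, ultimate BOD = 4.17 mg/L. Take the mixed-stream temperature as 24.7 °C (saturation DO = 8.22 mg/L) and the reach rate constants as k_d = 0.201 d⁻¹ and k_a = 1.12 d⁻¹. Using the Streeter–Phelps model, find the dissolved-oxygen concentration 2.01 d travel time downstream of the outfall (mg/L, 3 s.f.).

Mixed DO = (18.3×6.80 + 1.19×0.406)/(18.3+1.19) = 124.9/19.49 = 6.410 mg/L.
Mixed L₀ = (18.3×4.17 + 1.19×217)/(19.49) = 334.5/19.49 = 17.16 mg/L.
Initial deficit D₀ = C_s − DO₀ = 8.22 − 6.410 = 1.810 mg/L.
D(2.01) = [0.201×17.16/(1.12−0.201)](e^(−0.201×2.01) − e^(−1.12×2.01)) + 1.810 e^(−1.12×2.01)
= 3.754 × (0.6676 − 0.1053) + 1.810 × 0.1053 = 2.302 mg/L.
DO = 8.22 − 2.302 = 5.918 mg/L.

DO ≈ 5.92 mg/L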